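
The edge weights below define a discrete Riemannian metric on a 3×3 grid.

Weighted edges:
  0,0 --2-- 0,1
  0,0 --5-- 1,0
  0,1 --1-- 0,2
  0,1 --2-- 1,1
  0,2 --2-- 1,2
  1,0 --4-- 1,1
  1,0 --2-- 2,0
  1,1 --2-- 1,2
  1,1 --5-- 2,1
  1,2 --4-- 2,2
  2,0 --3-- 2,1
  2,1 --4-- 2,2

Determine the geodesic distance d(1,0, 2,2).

Shortest path: 1,0 → 2,0 → 2,1 → 2,2, total weight = 9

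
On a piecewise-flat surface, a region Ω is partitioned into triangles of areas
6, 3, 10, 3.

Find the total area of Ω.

6 + 3 + 10 + 3 = 22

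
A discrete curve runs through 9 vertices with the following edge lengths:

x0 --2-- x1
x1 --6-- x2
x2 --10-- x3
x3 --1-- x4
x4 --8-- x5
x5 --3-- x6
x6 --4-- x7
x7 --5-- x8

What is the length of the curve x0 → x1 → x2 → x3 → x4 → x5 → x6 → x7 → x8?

Arc length = 2 + 6 + 10 + 1 + 8 + 3 + 4 + 5 = 39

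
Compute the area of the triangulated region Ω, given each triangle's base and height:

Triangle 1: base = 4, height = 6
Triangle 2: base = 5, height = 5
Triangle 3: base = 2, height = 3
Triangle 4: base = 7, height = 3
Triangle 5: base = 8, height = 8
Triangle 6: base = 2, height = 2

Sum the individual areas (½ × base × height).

(1/2)×4×6 + (1/2)×5×5 + (1/2)×2×3 + (1/2)×7×3 + (1/2)×8×8 + (1/2)×2×2 = 72.0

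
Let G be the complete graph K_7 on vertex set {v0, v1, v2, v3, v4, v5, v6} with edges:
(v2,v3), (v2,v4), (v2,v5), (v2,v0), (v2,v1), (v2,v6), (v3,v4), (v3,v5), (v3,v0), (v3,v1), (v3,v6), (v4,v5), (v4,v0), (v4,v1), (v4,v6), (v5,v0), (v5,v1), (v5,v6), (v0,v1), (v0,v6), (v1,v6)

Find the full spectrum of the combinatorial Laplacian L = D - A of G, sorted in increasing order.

For the complete graph K_n, L = nI − J (J = all-ones matrix). J has eigenvalues n (once, eigenvector 𝟙) and 0 (multiplicity n−1), so L has eigenvalues 0 (once) and n (multiplicity n−1). Here n = 7: eigenvalue 0 once and 7 with multiplicity 6.
Laplacian eigenvalues (increasing order): [0.0, 7.0, 7.0, 7.0, 7.0, 7.0, 7.0]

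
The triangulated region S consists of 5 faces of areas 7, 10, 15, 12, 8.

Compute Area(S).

7 + 10 + 15 + 12 + 8 = 52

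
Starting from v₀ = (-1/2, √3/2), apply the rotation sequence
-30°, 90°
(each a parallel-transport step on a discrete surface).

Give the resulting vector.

Total rotation: (-30°) + 90° = 60°. Final vector: (-1, 0)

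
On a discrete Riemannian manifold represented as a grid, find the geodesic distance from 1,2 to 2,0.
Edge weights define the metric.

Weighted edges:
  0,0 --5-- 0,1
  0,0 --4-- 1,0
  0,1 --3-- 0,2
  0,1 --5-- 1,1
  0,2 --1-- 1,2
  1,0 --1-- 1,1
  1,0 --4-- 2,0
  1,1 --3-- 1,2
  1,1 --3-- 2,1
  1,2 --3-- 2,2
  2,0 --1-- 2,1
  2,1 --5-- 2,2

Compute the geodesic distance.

Shortest path: 1,2 → 1,1 → 2,1 → 2,0, total weight = 7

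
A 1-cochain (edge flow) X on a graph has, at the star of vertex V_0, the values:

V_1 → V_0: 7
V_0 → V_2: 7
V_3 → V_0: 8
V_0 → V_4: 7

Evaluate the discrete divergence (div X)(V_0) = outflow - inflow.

Divergence = sum of outgoing flows = (-7) + 7 + (-8) + 7 = -1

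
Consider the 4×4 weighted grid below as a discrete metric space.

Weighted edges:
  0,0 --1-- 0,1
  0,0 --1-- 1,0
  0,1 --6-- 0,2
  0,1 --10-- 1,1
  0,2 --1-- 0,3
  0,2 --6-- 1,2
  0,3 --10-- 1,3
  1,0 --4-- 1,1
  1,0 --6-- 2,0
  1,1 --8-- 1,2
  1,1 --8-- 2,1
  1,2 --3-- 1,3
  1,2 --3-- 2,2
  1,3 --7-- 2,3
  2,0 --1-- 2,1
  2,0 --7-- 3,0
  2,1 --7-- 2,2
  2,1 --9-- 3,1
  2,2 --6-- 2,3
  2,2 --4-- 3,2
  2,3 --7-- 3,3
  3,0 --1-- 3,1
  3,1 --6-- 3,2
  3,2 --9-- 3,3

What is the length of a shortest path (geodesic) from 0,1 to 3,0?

Shortest path: 0,1 → 0,0 → 1,0 → 2,0 → 3,0, total weight = 15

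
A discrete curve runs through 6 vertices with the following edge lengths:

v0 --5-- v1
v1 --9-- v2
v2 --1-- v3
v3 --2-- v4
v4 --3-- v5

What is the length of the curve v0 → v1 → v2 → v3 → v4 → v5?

Arc length = 5 + 9 + 1 + 2 + 3 = 20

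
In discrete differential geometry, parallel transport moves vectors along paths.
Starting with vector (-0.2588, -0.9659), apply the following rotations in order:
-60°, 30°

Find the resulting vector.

Total rotation: (-60°) + 30° = -30°. Final vector: (-0.7071, -0.7071)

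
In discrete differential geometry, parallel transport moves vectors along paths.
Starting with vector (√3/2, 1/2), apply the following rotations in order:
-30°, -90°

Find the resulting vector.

Total rotation: (-30°) + (-90°) = -120°. Final vector: (0, -1)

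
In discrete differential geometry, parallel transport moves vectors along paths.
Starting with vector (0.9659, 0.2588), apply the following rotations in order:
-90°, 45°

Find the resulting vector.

Total rotation: (-90°) + 45° = -45°. Final vector: (0.8660, -0.5000)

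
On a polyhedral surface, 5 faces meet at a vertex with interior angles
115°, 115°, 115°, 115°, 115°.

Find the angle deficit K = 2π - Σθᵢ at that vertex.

Sum of angles = 575°. K = 360° - 575° = -215°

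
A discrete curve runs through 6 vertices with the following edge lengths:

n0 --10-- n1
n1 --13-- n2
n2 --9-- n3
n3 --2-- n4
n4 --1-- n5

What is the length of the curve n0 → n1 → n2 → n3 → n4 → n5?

Arc length = 10 + 13 + 9 + 2 + 1 = 35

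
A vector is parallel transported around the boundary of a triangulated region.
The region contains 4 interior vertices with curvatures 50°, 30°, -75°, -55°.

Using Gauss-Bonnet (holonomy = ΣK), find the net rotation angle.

Holonomy = total enclosed curvature = 50° + 30° + (-75°) + (-55°) = -50°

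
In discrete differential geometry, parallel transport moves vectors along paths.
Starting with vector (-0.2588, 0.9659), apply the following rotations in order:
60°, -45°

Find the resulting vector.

Total rotation: 60° + (-45°) = 15°. Final vector: (-0.5000, 0.8660)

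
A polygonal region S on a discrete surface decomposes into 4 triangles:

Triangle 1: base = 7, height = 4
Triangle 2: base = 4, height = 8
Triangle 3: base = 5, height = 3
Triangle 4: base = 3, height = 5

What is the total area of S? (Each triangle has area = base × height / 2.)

(1/2)×7×4 + (1/2)×4×8 + (1/2)×5×3 + (1/2)×3×5 = 45.0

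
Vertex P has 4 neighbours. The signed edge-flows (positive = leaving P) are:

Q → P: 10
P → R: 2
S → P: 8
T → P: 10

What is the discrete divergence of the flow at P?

Divergence = sum of outgoing flows = (-10) + 2 + (-8) + (-10) = -26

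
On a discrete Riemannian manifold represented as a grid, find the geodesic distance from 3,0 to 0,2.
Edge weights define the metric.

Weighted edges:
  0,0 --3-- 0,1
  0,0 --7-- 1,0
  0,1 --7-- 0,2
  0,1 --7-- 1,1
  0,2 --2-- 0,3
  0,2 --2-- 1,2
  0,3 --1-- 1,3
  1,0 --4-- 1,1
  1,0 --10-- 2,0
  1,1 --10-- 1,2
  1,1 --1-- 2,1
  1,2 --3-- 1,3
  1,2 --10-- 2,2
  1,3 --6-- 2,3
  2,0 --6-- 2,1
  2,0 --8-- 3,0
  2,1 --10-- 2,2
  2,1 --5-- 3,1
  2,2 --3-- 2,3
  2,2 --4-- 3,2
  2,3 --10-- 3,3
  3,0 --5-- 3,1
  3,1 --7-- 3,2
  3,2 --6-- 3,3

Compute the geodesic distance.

Shortest path: 3,0 → 3,1 → 2,1 → 1,1 → 1,2 → 0,2, total weight = 23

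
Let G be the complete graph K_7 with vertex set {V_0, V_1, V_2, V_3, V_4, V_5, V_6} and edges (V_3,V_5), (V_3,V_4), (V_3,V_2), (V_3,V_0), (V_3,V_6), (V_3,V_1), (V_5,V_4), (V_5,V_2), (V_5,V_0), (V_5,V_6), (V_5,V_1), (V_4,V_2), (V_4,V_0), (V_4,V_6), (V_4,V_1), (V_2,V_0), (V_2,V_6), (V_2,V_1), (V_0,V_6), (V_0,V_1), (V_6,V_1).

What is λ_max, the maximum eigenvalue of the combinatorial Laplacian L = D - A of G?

For the complete graph K_n, L = nI − J (J = all-ones matrix). J has eigenvalues n (once, eigenvector 𝟙) and 0 (multiplicity n−1), so L has eigenvalues 0 (once) and n (multiplicity n−1). Here n = 7: eigenvalue 0 once and 7 with multiplicity 6.
Laplacian eigenvalues: [0.0, 7.0, 7.0, 7.0, 7.0, 7.0, 7.0]. Largest eigenvalue (spectral radius) = 7.0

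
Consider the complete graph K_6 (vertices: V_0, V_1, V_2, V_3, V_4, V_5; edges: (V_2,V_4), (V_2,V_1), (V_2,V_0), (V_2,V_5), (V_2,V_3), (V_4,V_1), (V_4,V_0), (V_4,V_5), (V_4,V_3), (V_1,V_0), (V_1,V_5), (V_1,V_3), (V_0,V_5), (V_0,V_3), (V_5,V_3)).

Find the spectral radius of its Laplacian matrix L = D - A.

For the complete graph K_n, L = nI − J (J = all-ones matrix). J has eigenvalues n (once, eigenvector 𝟙) and 0 (multiplicity n−1), so L has eigenvalues 0 (once) and n (multiplicity n−1). Here n = 6: eigenvalue 0 once and 6 with multiplicity 5.
Laplacian eigenvalues: [0.0, 6.0, 6.0, 6.0, 6.0, 6.0]. Largest eigenvalue (spectral radius) = 6.0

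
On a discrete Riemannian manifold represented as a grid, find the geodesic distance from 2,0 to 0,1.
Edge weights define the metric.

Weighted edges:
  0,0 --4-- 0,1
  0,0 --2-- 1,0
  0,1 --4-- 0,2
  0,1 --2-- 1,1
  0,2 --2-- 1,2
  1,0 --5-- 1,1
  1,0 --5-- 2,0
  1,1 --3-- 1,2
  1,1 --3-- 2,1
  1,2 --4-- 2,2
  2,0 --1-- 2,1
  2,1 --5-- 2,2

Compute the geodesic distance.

Shortest path: 2,0 → 2,1 → 1,1 → 0,1, total weight = 6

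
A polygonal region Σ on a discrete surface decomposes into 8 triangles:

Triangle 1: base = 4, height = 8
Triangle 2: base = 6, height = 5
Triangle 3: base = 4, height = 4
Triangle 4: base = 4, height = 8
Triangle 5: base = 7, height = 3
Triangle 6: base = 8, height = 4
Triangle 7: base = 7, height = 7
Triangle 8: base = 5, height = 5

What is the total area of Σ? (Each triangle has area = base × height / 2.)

(1/2)×4×8 + (1/2)×6×5 + (1/2)×4×4 + (1/2)×4×8 + (1/2)×7×3 + (1/2)×8×4 + (1/2)×7×7 + (1/2)×5×5 = 118.5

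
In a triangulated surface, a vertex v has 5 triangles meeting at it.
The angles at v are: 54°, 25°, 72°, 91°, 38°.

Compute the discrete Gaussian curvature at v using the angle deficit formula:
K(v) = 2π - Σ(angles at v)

Sum of angles = 280°. K = 360° - 280° = 80° = 4π/9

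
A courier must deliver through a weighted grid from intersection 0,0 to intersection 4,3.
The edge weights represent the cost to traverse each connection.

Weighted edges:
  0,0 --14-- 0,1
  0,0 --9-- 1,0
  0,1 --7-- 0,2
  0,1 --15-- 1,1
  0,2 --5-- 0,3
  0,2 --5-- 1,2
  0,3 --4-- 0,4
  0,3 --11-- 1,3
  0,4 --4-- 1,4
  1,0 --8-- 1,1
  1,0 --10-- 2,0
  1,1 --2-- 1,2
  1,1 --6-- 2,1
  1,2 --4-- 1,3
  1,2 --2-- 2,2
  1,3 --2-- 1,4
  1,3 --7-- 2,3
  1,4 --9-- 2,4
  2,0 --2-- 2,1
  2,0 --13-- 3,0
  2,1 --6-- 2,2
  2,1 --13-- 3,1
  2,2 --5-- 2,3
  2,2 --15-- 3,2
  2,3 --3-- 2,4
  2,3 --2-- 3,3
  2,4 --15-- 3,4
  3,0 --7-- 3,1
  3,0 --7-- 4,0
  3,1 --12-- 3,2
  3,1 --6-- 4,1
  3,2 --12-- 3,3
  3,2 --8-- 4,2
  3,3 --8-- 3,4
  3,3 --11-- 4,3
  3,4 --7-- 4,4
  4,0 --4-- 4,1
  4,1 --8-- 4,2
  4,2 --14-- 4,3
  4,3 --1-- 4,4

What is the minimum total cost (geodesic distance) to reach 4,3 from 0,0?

Shortest path: 0,0 → 1,0 → 1,1 → 1,2 → 2,2 → 2,3 → 3,3 → 4,3, total weight = 39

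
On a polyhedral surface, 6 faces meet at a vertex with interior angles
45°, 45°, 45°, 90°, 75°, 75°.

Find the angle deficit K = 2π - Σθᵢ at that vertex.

Sum of angles = 375°. K = 360° - 375° = -15°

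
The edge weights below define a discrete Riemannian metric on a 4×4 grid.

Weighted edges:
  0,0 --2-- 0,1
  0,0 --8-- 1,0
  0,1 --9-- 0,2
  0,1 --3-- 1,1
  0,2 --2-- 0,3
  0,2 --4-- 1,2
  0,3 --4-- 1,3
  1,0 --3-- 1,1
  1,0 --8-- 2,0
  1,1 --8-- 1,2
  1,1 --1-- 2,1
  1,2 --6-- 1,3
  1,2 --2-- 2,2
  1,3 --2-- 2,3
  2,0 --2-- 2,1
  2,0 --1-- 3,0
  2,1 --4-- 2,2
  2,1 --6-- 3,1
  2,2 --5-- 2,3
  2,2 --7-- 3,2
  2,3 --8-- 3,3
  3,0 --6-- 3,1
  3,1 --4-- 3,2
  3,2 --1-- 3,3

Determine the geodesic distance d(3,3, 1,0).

Shortest path: 3,3 → 3,2 → 3,1 → 2,1 → 1,1 → 1,0, total weight = 15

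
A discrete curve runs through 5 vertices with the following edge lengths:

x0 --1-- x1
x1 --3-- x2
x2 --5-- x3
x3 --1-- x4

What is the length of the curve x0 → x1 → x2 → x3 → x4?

Arc length = 1 + 3 + 5 + 1 = 10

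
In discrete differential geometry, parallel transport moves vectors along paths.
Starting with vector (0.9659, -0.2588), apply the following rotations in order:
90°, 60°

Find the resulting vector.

Total rotation: 90° + 60° = 150°. Final vector: (-0.7071, 0.7071)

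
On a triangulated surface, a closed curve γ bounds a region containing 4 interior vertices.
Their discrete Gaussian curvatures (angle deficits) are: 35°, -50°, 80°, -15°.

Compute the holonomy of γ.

Holonomy = total enclosed curvature = 35° + (-50°) + 80° + (-15°) = 50°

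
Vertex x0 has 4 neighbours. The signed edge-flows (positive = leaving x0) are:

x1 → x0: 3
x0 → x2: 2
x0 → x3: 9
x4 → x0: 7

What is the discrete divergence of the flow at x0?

Divergence = sum of outgoing flows = (-3) + 2 + 9 + (-7) = 1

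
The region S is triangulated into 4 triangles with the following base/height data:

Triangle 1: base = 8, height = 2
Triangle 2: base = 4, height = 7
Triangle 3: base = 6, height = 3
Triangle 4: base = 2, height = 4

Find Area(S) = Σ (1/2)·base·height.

(1/2)×8×2 + (1/2)×4×7 + (1/2)×6×3 + (1/2)×2×4 = 35.0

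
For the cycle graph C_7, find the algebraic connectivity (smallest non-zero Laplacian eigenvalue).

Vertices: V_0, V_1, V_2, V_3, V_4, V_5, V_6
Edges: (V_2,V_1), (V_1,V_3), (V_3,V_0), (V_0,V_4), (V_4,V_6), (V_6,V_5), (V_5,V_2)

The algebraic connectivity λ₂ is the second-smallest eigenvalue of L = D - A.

The cycle graph C_n has Laplacian eigenvalues λ_k = 2 − 2cos(2πk/n), k = 0, 1, …, n−1. Here n = 7:
k=0: 2 − 2cos(0) = 0.0; k=1: 2 − 2cos(2π/7) = 0.753; k=2: 2 − 2cos(4π/7) = 2.445; k=3: 2 − 2cos(6π/7) = 3.8019; k=4: 2 − 2cos(8π/7) = 3.8019; k=5: 2 − 2cos(10π/7) = 2.445; k=6: 2 − 2cos(12π/7) = 0.753.
Laplacian eigenvalues: [0.0, 0.753, 0.753, 2.445, 2.445, 3.8019, 3.8019]. Algebraic connectivity (smallest non-zero eigenvalue) = 0.753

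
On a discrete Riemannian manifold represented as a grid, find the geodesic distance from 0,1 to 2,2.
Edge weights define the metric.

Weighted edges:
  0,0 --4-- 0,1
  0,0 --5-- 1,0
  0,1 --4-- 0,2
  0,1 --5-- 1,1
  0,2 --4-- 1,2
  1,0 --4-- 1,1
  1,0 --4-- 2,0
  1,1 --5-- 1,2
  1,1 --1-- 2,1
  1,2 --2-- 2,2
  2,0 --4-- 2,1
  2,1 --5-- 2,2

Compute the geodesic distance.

Shortest path: 0,1 → 0,2 → 1,2 → 2,2, total weight = 10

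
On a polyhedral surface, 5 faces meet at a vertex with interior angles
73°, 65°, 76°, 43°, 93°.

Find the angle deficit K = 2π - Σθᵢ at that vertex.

Sum of angles = 350°. K = 360° - 350° = 10° = π/18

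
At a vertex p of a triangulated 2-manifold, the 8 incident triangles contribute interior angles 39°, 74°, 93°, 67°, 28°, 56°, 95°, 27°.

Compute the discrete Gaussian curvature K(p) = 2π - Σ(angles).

Sum of angles = 479°. K = 360° - 479° = -119° = -119π/180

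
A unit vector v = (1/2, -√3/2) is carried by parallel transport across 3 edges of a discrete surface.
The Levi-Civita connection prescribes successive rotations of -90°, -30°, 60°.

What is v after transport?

Total rotation: (-90°) + (-30°) + 60° = -60°. Final vector: (-0.5000, -0.8660)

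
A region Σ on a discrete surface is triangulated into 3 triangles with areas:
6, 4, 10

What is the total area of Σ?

6 + 4 + 10 = 20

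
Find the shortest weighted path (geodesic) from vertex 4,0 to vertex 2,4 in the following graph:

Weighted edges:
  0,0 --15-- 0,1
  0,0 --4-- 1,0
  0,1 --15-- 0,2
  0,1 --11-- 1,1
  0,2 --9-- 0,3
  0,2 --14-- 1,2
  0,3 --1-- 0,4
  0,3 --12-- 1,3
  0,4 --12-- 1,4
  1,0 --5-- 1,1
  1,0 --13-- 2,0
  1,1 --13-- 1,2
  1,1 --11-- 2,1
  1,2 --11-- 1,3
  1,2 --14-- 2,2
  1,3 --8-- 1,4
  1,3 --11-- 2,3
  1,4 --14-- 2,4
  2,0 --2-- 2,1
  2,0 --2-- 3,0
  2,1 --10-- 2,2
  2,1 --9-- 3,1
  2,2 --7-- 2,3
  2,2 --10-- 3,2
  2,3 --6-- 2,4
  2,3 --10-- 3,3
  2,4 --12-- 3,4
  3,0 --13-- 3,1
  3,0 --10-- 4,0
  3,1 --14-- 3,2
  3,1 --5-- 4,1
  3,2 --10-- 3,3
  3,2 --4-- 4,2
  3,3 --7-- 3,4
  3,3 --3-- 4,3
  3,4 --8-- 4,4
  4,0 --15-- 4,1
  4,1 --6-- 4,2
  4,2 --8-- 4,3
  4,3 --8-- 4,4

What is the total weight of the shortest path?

Shortest path: 4,0 → 3,0 → 2,0 → 2,1 → 2,2 → 2,3 → 2,4, total weight = 37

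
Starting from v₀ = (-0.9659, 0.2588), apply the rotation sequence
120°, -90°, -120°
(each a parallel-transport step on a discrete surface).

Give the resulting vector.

Total rotation: 120° + (-90°) + (-120°) = -90°. Final vector: (0.2588, 0.9659)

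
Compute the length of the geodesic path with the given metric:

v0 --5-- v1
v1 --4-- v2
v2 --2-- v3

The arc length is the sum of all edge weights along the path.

Arc length = 5 + 4 + 2 = 11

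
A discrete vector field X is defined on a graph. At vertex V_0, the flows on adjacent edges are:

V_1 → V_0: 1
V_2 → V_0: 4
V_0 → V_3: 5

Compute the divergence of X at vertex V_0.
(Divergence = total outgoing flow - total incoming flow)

Divergence = sum of outgoing flows = (-1) + (-4) + 5 = 0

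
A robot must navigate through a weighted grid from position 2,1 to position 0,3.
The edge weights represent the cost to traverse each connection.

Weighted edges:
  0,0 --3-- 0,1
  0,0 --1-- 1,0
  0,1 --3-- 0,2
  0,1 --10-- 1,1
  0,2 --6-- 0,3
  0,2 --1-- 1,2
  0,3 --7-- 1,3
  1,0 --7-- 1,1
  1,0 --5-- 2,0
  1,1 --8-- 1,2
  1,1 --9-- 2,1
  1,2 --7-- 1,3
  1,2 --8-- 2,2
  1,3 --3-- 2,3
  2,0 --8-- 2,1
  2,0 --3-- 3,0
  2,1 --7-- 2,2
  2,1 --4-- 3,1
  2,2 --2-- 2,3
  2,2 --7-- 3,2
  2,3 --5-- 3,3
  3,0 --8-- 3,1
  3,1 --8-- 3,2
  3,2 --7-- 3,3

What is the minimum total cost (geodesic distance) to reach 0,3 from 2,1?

Shortest path: 2,1 → 2,2 → 2,3 → 1,3 → 0,3, total weight = 19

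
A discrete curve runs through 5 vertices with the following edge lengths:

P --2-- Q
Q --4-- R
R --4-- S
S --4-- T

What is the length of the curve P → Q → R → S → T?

Arc length = 2 + 4 + 4 + 4 = 14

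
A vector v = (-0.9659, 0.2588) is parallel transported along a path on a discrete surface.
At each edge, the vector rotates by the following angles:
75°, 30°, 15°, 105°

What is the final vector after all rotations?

Total rotation: 75° + 30° + 15° + 105° = 225° ≡ -135° (mod 360°). Final vector: (0.8660, 0.5000)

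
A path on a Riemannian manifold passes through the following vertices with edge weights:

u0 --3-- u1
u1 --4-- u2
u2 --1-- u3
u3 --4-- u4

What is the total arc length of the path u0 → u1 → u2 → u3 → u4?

Arc length = 3 + 4 + 1 + 4 = 12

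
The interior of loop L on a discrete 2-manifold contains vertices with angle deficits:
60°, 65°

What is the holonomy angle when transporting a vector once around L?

Holonomy = total enclosed curvature = 60° + 65° = 125°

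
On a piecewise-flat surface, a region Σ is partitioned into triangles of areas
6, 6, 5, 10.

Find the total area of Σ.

6 + 6 + 5 + 10 = 27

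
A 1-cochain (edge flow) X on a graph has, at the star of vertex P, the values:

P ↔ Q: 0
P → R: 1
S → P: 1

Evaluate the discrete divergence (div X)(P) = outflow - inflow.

Divergence = sum of outgoing flows = 0 + 1 + (-1) = 0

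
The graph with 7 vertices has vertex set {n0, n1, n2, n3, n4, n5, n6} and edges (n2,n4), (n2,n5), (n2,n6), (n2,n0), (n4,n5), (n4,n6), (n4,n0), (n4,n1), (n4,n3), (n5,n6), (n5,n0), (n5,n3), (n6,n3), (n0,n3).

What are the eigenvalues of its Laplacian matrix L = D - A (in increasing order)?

Degrees: deg(n0) = 4, deg(n1) = 1, deg(n2) = 4, deg(n3) = 4, deg(n4) = 6, deg(n5) = 5, deg(n6) = 4.
L = D − A with rows/columns ordered (n0, n1, n2, n3, n4, n5, n6):
  [ 4,  0, -1, -1, -1, -1,  0]
  [ 0,  1,  0,  0, -1,  0,  0]
  [-1,  0,  4,  0, -1, -1, -1]
  [-1,  0,  0,  4, -1, -1, -1]
  [-1, -1, -1, -1,  6, -1, -1]
  [-1,  0, -1, -1, -1,  5, -1]
  [ 0,  0, -1, -1, -1, -1,  4]
Characteristic polynomial: det(λI − L) = λ(λ − 1)(λ − 4)²(λ − 6)²(λ − 7).
Roots: λ = 0; (λ − 1) = 0 ⇒ λ = 1; (λ − 4) = 0 ⇒ λ = 4 (multiplicity 2); (λ − 6) = 0 ⇒ λ = 6 (multiplicity 2); (λ − 7) = 0 ⇒ λ = 7.
(Check: the roots sum (with multiplicity) to 28, matching trace L = Σdeg = 2·14 = 28.)
Laplacian eigenvalues (increasing order): [0.0, 1.0, 4.0, 4.0, 6.0, 6.0, 7.0]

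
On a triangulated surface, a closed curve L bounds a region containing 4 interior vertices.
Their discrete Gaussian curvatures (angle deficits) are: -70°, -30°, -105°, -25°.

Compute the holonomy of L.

Holonomy = total enclosed curvature = (-70°) + (-30°) + (-105°) + (-25°) = -230°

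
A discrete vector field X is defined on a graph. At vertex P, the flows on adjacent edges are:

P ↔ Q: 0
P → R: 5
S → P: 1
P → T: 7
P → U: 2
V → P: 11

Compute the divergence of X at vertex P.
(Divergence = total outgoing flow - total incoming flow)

Divergence = sum of outgoing flows = 0 + 5 + (-1) + 7 + 2 + (-11) = 2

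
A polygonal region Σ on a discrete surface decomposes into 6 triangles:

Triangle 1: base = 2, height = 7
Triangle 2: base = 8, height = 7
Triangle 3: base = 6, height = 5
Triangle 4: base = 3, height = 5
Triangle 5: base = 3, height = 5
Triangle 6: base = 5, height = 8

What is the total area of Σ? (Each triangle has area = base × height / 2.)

(1/2)×2×7 + (1/2)×8×7 + (1/2)×6×5 + (1/2)×3×5 + (1/2)×3×5 + (1/2)×5×8 = 85.0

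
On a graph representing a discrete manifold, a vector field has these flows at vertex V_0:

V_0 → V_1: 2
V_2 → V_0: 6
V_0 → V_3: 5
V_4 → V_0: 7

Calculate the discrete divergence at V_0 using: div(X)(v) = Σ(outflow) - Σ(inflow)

Divergence = sum of outgoing flows = 2 + (-6) + 5 + (-7) = -6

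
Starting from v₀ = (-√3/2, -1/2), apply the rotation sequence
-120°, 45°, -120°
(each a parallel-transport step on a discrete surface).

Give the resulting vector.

Total rotation: (-120°) + 45° + (-120°) = -195° ≡ 165° (mod 360°). Final vector: (0.9659, 0.2588)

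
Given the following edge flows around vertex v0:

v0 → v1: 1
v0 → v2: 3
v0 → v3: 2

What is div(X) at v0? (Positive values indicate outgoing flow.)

Divergence = sum of outgoing flows = 1 + 3 + 2 = 6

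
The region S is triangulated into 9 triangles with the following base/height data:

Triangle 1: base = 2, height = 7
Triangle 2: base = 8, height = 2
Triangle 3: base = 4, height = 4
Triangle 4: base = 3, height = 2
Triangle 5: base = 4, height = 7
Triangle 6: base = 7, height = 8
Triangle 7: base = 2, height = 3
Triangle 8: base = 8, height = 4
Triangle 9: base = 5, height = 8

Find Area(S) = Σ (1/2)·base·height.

(1/2)×2×7 + (1/2)×8×2 + (1/2)×4×4 + (1/2)×3×2 + (1/2)×4×7 + (1/2)×7×8 + (1/2)×2×3 + (1/2)×8×4 + (1/2)×5×8 = 107.0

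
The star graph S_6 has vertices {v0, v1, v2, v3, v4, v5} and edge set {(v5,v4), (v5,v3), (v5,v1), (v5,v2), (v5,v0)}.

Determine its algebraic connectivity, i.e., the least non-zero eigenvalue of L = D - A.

The star S_6 is the complete bipartite graph K_{1,5} (one hub of degree 5, 5 leaves of degree 1). The Laplacian spectrum of K_{p,q} is 0, p (multiplicity q−1), q (multiplicity p−1), p+q. With p = 1, q = 5: 0 once, 1 with multiplicity 4, and 6 once. (Check: trace L = sum of degrees = 10 = 4·1 + 6.)
Laplacian eigenvalues: [0.0, 1.0, 1.0, 1.0, 1.0, 6.0]. Algebraic connectivity (smallest non-zero eigenvalue) = 1.0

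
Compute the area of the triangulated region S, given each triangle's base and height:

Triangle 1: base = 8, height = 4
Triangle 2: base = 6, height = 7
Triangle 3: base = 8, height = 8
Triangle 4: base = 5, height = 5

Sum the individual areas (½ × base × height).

(1/2)×8×4 + (1/2)×6×7 + (1/2)×8×8 + (1/2)×5×5 = 81.5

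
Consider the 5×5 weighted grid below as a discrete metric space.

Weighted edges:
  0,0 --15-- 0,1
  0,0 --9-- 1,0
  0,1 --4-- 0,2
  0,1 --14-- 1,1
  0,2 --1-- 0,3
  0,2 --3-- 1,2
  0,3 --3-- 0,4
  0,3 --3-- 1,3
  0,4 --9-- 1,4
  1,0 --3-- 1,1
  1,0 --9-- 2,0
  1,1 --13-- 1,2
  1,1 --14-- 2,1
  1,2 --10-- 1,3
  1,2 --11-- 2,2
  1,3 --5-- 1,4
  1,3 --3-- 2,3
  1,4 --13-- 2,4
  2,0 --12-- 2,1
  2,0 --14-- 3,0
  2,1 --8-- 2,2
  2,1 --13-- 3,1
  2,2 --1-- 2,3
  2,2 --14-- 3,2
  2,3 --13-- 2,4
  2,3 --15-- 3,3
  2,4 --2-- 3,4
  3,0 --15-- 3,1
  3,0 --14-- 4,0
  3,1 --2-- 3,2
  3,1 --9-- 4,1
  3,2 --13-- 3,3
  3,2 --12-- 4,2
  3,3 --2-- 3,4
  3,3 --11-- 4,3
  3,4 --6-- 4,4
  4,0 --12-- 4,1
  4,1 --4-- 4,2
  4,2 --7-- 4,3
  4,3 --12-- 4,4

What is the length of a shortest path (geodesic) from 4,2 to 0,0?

Shortest path: 4,2 → 4,1 → 3,1 → 2,1 → 1,1 → 1,0 → 0,0, total weight = 52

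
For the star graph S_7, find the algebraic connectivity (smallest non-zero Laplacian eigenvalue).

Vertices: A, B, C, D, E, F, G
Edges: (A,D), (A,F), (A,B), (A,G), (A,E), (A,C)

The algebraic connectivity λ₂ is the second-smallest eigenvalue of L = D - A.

The star S_7 is the complete bipartite graph K_{1,6} (one hub of degree 6, 6 leaves of degree 1). The Laplacian spectrum of K_{p,q} is 0, p (multiplicity q−1), q (multiplicity p−1), p+q. With p = 1, q = 6: 0 once, 1 with multiplicity 5, and 7 once. (Check: trace L = sum of degrees = 12 = 5·1 + 7.)
Laplacian eigenvalues: [0.0, 1.0, 1.0, 1.0, 1.0, 1.0, 7.0]. Algebraic connectivity (smallest non-zero eigenvalue) = 1.0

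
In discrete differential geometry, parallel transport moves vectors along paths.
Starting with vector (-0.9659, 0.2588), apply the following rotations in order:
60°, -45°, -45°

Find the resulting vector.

Total rotation: 60° + (-45°) + (-45°) = -30°. Final vector: (-0.7071, 0.7071)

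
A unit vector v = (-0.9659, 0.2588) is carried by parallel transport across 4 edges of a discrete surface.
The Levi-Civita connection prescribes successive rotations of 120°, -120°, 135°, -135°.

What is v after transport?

Total rotation: 120° + (-120°) + 135° + (-135°) = 0°. Final vector: (-0.9659, 0.2588)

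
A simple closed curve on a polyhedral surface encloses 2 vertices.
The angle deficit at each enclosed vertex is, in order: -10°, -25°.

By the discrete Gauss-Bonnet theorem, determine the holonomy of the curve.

Holonomy = total enclosed curvature = (-10°) + (-25°) = -35°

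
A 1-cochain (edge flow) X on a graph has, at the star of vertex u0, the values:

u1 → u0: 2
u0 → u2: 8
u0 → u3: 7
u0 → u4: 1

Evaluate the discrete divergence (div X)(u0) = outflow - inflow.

Divergence = sum of outgoing flows = (-2) + 8 + 7 + 1 = 14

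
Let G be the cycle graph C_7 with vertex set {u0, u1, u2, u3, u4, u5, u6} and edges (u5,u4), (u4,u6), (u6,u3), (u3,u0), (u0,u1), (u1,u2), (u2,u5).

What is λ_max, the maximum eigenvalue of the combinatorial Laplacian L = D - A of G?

The cycle graph C_n has Laplacian eigenvalues λ_k = 2 − 2cos(2πk/n), k = 0, 1, …, n−1. Here n = 7:
k=0: 2 − 2cos(0) = 0.0; k=1: 2 − 2cos(2π/7) = 0.753; k=2: 2 − 2cos(4π/7) = 2.445; k=3: 2 − 2cos(6π/7) = 3.8019; k=4: 2 − 2cos(8π/7) = 3.8019; k=5: 2 − 2cos(10π/7) = 2.445; k=6: 2 − 2cos(12π/7) = 0.753.
Laplacian eigenvalues: [0.0, 0.753, 0.753, 2.445, 2.445, 3.8019, 3.8019]. Largest eigenvalue (spectral radius) = 3.8019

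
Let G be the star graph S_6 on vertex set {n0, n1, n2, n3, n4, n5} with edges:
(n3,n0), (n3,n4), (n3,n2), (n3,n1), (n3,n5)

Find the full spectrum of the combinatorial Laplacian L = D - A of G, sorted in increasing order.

The star S_6 is the complete bipartite graph K_{1,5} (one hub of degree 5, 5 leaves of degree 1). The Laplacian spectrum of K_{p,q} is 0, p (multiplicity q−1), q (multiplicity p−1), p+q. With p = 1, q = 5: 0 once, 1 with multiplicity 4, and 6 once. (Check: trace L = sum of degrees = 10 = 4·1 + 6.)
Laplacian eigenvalues (increasing order): [0.0, 1.0, 1.0, 1.0, 1.0, 6.0]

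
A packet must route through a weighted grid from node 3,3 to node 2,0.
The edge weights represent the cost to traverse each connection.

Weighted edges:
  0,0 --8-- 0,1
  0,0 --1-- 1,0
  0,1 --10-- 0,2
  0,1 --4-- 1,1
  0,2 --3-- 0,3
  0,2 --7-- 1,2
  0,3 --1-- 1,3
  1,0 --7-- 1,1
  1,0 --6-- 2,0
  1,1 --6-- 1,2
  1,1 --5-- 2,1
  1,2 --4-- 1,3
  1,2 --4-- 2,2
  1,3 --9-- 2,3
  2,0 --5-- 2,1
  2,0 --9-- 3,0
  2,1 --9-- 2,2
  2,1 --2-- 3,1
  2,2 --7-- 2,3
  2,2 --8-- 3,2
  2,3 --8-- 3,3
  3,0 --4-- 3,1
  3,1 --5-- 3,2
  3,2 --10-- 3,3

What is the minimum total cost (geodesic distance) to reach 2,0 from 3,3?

Shortest path: 3,3 → 3,2 → 3,1 → 2,1 → 2,0, total weight = 22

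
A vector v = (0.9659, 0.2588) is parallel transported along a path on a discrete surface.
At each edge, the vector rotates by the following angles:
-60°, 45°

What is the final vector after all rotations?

Total rotation: (-60°) + 45° = -15°. Final vector: (1, 0)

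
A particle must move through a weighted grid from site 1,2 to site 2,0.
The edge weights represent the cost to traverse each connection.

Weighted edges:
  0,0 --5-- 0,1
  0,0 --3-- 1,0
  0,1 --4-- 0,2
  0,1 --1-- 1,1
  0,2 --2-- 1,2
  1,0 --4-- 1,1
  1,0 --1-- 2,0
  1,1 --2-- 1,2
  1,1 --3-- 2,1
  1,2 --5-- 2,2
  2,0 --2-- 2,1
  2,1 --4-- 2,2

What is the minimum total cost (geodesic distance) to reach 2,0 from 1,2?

Shortest path: 1,2 → 1,1 → 2,1 → 2,0, total weight = 7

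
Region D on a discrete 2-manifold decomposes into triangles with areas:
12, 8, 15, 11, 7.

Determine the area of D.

12 + 8 + 15 + 11 + 7 = 53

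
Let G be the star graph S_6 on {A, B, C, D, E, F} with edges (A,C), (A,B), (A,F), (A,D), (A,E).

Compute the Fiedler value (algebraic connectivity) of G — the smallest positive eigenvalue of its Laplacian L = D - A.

The star S_6 is the complete bipartite graph K_{1,5} (one hub of degree 5, 5 leaves of degree 1). The Laplacian spectrum of K_{p,q} is 0, p (multiplicity q−1), q (multiplicity p−1), p+q. With p = 1, q = 5: 0 once, 1 with multiplicity 4, and 6 once. (Check: trace L = sum of degrees = 10 = 4·1 + 6.)
Laplacian eigenvalues: [0.0, 1.0, 1.0, 1.0, 1.0, 6.0]. Algebraic connectivity (smallest non-zero eigenvalue) = 1.0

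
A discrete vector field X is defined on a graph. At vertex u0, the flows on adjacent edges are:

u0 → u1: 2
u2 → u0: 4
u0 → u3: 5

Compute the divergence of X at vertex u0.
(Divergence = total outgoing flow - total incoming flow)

Divergence = sum of outgoing flows = 2 + (-4) + 5 = 3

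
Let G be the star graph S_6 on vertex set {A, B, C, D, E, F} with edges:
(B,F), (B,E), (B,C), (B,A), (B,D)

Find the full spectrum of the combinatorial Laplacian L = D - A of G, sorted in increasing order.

The star S_6 is the complete bipartite graph K_{1,5} (one hub of degree 5, 5 leaves of degree 1). The Laplacian spectrum of K_{p,q} is 0, p (multiplicity q−1), q (multiplicity p−1), p+q. With p = 1, q = 5: 0 once, 1 with multiplicity 4, and 6 once. (Check: trace L = sum of degrees = 10 = 4·1 + 6.)
Laplacian eigenvalues (increasing order): [0.0, 1.0, 1.0, 1.0, 1.0, 6.0]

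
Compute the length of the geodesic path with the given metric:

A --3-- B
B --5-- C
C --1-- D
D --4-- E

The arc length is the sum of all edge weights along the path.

Arc length = 3 + 5 + 1 + 4 = 13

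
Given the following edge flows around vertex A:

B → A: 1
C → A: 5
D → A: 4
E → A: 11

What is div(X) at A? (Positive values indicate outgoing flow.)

Divergence = sum of outgoing flows = (-1) + (-5) + (-4) + (-11) = -21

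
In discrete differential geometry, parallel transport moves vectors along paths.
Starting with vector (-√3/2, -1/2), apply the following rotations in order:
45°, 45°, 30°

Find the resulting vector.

Total rotation: 45° + 45° + 30° = 120°. Final vector: (0.8660, -0.5000)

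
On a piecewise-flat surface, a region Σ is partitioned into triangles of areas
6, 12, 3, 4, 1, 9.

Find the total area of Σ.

6 + 12 + 3 + 4 + 1 + 9 = 35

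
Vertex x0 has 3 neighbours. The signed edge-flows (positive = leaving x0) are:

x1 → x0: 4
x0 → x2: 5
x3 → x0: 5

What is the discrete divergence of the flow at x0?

Divergence = sum of outgoing flows = (-4) + 5 + (-5) = -4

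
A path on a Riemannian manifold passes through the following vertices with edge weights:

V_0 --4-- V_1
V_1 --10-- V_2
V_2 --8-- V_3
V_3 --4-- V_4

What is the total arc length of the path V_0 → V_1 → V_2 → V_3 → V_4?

Arc length = 4 + 10 + 8 + 4 = 26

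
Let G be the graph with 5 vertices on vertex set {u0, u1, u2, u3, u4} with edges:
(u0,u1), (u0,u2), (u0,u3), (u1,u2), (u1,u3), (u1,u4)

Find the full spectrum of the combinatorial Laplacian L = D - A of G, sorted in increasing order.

Degrees: deg(u0) = 3, deg(u1) = 4, deg(u2) = 2, deg(u3) = 2, deg(u4) = 1.
L = D − A with rows/columns ordered (u0, u1, u2, u3, u4):
  [ 3, -1, -1, -1,  0]
  [-1,  4, -1, -1, -1]
  [-1, -1,  2,  0,  0]
  [-1, -1,  0,  2,  0]
  [ 0, -1,  0,  0,  1]
Characteristic polynomial: det(λI − L) = λ(λ − 1)(λ − 2)(λ − 4)(λ − 5).
Roots: λ = 0; (λ − 1) = 0 ⇒ λ = 1; (λ − 2) = 0 ⇒ λ = 2; (λ − 4) = 0 ⇒ λ = 4; (λ − 5) = 0 ⇒ λ = 5.
(Check: the roots sum (with multiplicity) to 12, matching trace L = Σdeg = 2·6 = 12.)
Laplacian eigenvalues (increasing order): [0.0, 1.0, 2.0, 4.0, 5.0]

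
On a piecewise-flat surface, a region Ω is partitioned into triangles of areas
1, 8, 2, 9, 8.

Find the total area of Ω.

1 + 8 + 2 + 9 + 8 = 28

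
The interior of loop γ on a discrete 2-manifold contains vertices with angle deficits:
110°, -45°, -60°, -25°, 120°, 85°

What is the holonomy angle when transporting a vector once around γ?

Holonomy = total enclosed curvature = 110° + (-45°) + (-60°) + (-25°) + 120° + 85° = 185°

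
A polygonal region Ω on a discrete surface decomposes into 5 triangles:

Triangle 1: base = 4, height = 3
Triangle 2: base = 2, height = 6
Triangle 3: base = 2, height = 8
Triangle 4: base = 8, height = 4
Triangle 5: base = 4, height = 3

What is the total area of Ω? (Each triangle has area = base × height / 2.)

(1/2)×4×3 + (1/2)×2×6 + (1/2)×2×8 + (1/2)×8×4 + (1/2)×4×3 = 42.0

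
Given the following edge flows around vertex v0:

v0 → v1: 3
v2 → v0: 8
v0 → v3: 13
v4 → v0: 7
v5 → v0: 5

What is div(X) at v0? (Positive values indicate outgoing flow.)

Divergence = sum of outgoing flows = 3 + (-8) + 13 + (-7) + (-5) = -4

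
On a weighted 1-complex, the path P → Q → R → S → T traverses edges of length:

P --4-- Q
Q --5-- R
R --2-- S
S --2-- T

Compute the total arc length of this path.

Arc length = 4 + 5 + 2 + 2 = 13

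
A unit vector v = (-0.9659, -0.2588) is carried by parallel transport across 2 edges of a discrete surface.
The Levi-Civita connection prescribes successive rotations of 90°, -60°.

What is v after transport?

Total rotation: 90° + (-60°) = 30°. Final vector: (-0.7071, -0.7071)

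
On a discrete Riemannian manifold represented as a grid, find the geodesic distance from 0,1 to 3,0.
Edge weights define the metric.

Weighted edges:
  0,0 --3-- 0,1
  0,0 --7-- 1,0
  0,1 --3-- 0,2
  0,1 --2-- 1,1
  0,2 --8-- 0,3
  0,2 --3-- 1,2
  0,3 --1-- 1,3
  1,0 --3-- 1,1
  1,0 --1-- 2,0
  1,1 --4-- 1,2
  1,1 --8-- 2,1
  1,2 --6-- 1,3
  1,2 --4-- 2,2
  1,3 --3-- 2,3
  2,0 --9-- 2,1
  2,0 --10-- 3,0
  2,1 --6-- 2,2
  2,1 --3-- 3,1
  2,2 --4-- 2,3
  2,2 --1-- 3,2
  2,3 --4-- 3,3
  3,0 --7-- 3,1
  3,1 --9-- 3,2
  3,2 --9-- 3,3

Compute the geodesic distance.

Shortest path: 0,1 → 1,1 → 1,0 → 2,0 → 3,0, total weight = 16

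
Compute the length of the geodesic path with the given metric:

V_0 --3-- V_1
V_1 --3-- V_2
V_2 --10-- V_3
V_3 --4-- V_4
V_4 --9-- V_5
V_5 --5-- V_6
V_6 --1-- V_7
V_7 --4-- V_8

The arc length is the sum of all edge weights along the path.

Arc length = 3 + 3 + 10 + 4 + 9 + 5 + 1 + 4 = 39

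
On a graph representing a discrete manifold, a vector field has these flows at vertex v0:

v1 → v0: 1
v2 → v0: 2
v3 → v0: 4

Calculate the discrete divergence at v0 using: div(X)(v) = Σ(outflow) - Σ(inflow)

Divergence = sum of outgoing flows = (-1) + (-2) + (-4) = -7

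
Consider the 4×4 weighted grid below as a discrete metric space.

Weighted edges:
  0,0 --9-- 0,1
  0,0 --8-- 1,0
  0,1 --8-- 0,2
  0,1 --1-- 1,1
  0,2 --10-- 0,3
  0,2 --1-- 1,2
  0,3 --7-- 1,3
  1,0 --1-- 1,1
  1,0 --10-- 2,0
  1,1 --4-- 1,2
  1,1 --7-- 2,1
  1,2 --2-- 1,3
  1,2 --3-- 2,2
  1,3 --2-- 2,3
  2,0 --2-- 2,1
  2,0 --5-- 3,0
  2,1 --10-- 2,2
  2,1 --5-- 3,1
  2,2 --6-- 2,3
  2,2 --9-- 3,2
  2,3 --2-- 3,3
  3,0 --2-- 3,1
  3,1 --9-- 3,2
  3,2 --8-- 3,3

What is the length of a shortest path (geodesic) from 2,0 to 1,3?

Shortest path: 2,0 → 2,1 → 1,1 → 1,2 → 1,3, total weight = 15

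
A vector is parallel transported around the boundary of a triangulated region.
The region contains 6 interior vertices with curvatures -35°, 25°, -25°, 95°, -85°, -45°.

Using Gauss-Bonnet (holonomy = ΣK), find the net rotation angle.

Holonomy = total enclosed curvature = (-35°) + 25° + (-25°) + 95° + (-85°) + (-45°) = -70°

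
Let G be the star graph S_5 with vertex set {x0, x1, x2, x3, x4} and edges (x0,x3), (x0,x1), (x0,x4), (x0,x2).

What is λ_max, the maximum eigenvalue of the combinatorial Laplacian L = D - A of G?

The star S_5 is the complete bipartite graph K_{1,4} (one hub of degree 4, 4 leaves of degree 1). The Laplacian spectrum of K_{p,q} is 0, p (multiplicity q−1), q (multiplicity p−1), p+q. With p = 1, q = 4: 0 once, 1 with multiplicity 3, and 5 once. (Check: trace L = sum of degrees = 8 = 3·1 + 5.)
Laplacian eigenvalues: [0.0, 1.0, 1.0, 1.0, 5.0]. Largest eigenvalue (spectral radius) = 5.0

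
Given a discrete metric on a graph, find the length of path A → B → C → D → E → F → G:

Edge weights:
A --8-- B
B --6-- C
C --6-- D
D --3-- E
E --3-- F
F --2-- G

Arc length = 8 + 6 + 6 + 3 + 3 + 2 = 28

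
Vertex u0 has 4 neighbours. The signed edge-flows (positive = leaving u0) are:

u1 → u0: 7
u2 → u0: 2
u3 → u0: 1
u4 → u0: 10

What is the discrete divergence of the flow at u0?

Divergence = sum of outgoing flows = (-7) + (-2) + (-1) + (-10) = -20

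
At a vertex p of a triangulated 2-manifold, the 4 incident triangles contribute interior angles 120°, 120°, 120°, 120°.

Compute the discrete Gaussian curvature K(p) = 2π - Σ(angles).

Sum of angles = 480°. K = 360° - 480° = -120° = -2π/3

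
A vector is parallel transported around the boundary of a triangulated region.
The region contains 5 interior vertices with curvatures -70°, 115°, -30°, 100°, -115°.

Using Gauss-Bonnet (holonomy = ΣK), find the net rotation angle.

Holonomy = total enclosed curvature = (-70°) + 115° + (-30°) + 100° + (-115°) = 0°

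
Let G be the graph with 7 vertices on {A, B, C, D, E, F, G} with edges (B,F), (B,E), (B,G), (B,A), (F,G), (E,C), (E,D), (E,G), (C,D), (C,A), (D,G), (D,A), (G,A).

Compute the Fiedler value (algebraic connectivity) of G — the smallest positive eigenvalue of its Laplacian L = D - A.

Degrees: deg(A) = 4, deg(B) = 4, deg(C) = 3, deg(D) = 4, deg(E) = 4, deg(F) = 2, deg(G) = 5.
L = D − A with rows/columns ordered (A, B, C, D, E, F, G):
  [ 4, -1, -1, -1,  0,  0, -1]
  [-1,  4,  0,  0, -1, -1, -1]
  [-1,  0,  3, -1, -1,  0,  0]
  [-1,  0, -1,  4, -1,  0, -1]
  [ 0, -1, -1, -1,  4,  0, -1]
  [ 0, -1,  0,  0,  0,  2, -1]
  [-1, -1,  0, -1, -1, -1,  5]
Characteristic polynomial: det(λI − L) = λ(λ² − 6λ + 7)(λ² − 10λ + 23)(λ − 4)(λ − 6).
Roots: λ = 0; (λ² − 6λ + 7) = 0 ⇒ λ = 3 ± √2 ≈ 1.5858, 4.4142; (λ² − 10λ + 23) = 0 ⇒ λ = 5 ± √2 ≈ 3.5858, 6.4142; (λ − 4) = 0 ⇒ λ = 4; (λ − 6) = 0 ⇒ λ = 6.
(Check: the roots sum (with multiplicity) to 26, matching trace L = Σdeg = 2·13 = 26.)
Laplacian eigenvalues: [0.0, 1.5858, 3.5858, 4.0, 4.4142, 6.0, 6.4142]. Algebraic connectivity (smallest non-zero eigenvalue) = 1.5858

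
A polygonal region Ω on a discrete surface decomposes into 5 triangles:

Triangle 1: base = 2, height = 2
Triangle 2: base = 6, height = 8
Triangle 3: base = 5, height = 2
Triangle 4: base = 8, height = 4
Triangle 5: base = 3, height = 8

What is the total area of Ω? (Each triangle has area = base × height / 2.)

(1/2)×2×2 + (1/2)×6×8 + (1/2)×5×2 + (1/2)×8×4 + (1/2)×3×8 = 59.0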